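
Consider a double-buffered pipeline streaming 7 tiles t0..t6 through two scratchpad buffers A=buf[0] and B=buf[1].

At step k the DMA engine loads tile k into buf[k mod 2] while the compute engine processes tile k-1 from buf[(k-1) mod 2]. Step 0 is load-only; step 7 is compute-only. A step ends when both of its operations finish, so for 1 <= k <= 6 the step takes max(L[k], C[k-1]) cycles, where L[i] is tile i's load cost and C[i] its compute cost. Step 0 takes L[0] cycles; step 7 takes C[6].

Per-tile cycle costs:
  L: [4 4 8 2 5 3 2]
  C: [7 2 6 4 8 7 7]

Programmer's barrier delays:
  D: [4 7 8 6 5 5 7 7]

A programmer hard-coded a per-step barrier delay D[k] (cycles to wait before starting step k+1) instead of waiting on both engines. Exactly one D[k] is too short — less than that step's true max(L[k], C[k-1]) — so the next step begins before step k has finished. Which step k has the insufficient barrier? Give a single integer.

hazard at step 5

k=0 barrier L[0]=4→4c, D[0]=4 ok
k=1 barrier max(L[1]=4,C[0]=7)→7c, D[1]=7 ok
k=2 barrier max(L[2]=8,C[1]=2)→8c, D[2]=8 ok
k=3 barrier max(L[3]=2,C[2]=6)→6c, D[3]=6 ok
k=4 barrier max(L[4]=5,C[3]=4)→5c, D[4]=5 ok
k=5 barrier max(L[5]=3,C[4]=8)→8c, D[5]=5 SHORT
k=6 barrier max(L[6]=2,C[5]=7)→7c, D[6]=7 ok
k=7 barrier C[6]=7→7c, D[7]=7 ok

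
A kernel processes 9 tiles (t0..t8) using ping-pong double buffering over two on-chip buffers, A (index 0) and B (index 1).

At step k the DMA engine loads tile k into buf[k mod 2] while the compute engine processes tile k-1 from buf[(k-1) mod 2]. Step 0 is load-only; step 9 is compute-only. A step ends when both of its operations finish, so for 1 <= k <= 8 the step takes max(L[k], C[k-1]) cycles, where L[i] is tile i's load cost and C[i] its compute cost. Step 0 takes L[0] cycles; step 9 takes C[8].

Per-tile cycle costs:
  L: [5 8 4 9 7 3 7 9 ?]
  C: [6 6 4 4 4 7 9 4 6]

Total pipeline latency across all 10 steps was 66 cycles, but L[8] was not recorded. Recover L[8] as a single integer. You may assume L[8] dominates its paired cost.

L[8] = 5

step 0 → dur = L[0]=5 = 5
step 1 → dur = max(L[1]=8, C[0]=6) = 8
step 2 → dur = max(L[2]=4, C[1]=6) = 6
step 3 → dur = max(L[3]=9, C[2]=4) = 9
step 4 → dur = max(L[4]=7, C[3]=4) = 7
step 5 → dur = max(L[5]=3, C[4]=4) = 4
step 6 → dur = max(L[6]=7, C[5]=7) = 7
step 7 → dur = max(L[7]=9, C[6]=9) = 9
step 8 → dur = max(L[8]=?, C[7]=4) = L[8]  (unknown; binding)
step 9 → dur = C[8]=6 = 6
sum of known step durations = 61
dur[8] = total - known = 66 - 61 = 5
L[8] is the binding max in step 8, so L[8] = dur[8] = 5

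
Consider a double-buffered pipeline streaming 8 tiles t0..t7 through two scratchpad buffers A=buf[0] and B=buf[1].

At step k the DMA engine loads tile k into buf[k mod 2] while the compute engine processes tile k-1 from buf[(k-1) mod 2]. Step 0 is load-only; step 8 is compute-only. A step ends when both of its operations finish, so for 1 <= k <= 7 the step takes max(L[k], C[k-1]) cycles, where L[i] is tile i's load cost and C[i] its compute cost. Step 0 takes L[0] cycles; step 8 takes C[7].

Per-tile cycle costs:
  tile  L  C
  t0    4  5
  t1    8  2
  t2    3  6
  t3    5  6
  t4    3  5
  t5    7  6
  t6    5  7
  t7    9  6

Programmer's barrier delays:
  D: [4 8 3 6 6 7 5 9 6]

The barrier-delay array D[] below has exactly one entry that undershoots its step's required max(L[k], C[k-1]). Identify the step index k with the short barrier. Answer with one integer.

[0] required=L[0]=4=4 vs D=4 ok
[1] required=max(L[1]=8,C[0]=5)=8 vs D=8 ok
[2] required=max(L[2]=3,C[1]=2)=3 vs D=3 ok
[3] required=max(L[3]=5,C[2]=6)=6 vs D=6 ok
[4] required=max(L[4]=3,C[3]=6)=6 vs D=6 ok
[5] required=max(L[5]=7,C[4]=5)=7 vs D=7 ok
[6] required=max(L[6]=5,C[5]=6)=6 vs D=5 SHORT
[7] required=max(L[7]=9,C[6]=7)=9 vs D=9 ok
[8] required=C[7]=6=6 vs D=6 ok

hazard at step 6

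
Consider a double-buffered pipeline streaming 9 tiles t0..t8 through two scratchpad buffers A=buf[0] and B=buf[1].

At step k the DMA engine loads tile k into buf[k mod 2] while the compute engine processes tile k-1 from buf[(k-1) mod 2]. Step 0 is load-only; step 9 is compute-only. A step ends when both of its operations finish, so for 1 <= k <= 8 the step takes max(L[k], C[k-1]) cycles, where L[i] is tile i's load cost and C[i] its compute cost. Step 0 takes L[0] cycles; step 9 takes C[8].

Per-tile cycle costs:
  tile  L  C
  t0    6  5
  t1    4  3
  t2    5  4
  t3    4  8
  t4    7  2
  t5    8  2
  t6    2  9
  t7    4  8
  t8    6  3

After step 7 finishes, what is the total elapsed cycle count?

  0. 6=6c; end=6; A:t0 B:-
  1. max(4,5)=5c; end=11; A:t0 B:t1
  2. max(5,3)=5c; end=16; A:t2 B:t1
  3. max(4,4)=4c; end=20; A:t2 B:t3
  4. max(7,8)=8c; end=28; A:t4 B:t3
  5. max(8,2)=8c; end=36; A:t4 B:t5
  6. max(2,2)=2c; end=38; A:t6 B:t5
  7. max(4,9)=9c; end=47; A:t6 B:t7
  8. max(6,8)=8c; end=55; A:t8 B:t7
  9. 3=3c; end=58; A:t8 B:t7

end_cycle[7] = 47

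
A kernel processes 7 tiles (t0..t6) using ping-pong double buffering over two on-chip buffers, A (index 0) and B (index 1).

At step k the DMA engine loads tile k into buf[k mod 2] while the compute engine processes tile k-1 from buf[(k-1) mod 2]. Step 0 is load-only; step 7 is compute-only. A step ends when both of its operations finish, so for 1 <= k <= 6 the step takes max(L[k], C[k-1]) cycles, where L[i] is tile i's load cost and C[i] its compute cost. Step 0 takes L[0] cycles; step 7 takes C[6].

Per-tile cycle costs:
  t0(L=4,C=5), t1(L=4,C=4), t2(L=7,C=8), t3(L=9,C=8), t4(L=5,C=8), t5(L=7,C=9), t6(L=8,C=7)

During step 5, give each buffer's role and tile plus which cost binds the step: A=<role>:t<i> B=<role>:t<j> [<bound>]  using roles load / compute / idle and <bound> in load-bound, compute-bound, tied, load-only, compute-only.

  0. 4=4c; end=4; A:t0 B:-
  1. max(4,5)=5c; end=9; A:t0 B:t1
  2. max(7,4)=7c; end=16; A:t2 B:t1
  3. max(9,8)=9c; end=25; A:t2 B:t3
  4. max(5,8)=8c; end=33; A:t4 B:t3
  5. max(7,8)=8c; end=41; A:t4 B:t5
  6. max(8,9)=9c; end=50; A:t6 B:t5
  7. 7=7c; end=57; A:t6 B:t5

step 5: A=compute:t4 B=load:t5 [compute-bound]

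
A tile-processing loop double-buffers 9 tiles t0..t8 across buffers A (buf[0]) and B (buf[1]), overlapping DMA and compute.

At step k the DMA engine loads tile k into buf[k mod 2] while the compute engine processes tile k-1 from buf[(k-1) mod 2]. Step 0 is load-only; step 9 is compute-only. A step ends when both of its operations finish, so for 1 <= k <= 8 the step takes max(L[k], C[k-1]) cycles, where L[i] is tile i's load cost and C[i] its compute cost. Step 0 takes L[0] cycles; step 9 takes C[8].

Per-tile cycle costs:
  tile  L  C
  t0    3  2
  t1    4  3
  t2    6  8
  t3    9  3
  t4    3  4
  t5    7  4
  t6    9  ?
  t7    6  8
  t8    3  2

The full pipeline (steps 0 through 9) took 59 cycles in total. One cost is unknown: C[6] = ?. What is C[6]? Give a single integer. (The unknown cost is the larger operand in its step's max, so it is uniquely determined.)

C[6] = 8

step 0: dur = L[0]=3 = 3
step 1: dur = max(L[1]=4, C[0]=2) = 4
step 2: dur = max(L[2]=6, C[1]=3) = 6
step 3: dur = max(L[3]=9, C[2]=8) = 9
step 4: dur = max(L[4]=3, C[3]=3) = 3
step 5: dur = max(L[5]=7, C[4]=4) = 7
step 6: dur = max(L[6]=9, C[5]=4) = 9
step 7: dur = max(L[7]=6, C[6]=?) = C[6]  (unknown; binding)
step 8: dur = max(L[8]=3, C[7]=8) = 8
step 9: dur = C[8]=2 = 2
sum of known step durations = 51
dur[7] = total - known = 59 - 51 = 8
C[6] is the binding max in step 7, so C[6] = dur[7] = 8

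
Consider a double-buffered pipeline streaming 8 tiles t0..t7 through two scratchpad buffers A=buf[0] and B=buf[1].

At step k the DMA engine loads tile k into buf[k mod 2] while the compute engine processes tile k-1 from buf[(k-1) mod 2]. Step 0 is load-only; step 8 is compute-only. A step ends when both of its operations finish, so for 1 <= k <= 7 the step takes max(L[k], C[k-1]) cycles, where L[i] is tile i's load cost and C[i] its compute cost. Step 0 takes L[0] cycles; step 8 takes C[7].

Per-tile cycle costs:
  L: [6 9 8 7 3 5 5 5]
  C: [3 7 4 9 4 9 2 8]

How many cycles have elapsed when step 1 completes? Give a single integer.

step 0: L[0]=6 → dur=6, Σ=6 | A=load:t0 B=idle [load-only]
step 1: L[1]=9 C[0]=3 → dur=9, Σ=15 | A=compute:t0 B=load:t1 [load-bound]
step 2: L[2]=8 C[1]=7 → dur=8, Σ=23 | A=load:t2 B=compute:t1 [load-bound]
step 3: L[3]=7 C[2]=4 → dur=7, Σ=30 | A=compute:t2 B=load:t3 [load-bound]
step 4: L[4]=3 C[3]=9 → dur=9, Σ=39 | A=load:t4 B=compute:t3 [compute-bound]
step 5: L[5]=5 C[4]=4 → dur=5, Σ=44 | A=compute:t4 B=load:t5 [load-bound]
step 6: L[6]=5 C[5]=9 → dur=9, Σ=53 | A=load:t6 B=compute:t5 [compute-bound]
step 7: L[7]=5 C[6]=2 → dur=5, Σ=58 | A=compute:t6 B=load:t7 [load-bound]
step 8: C[7]=8 → dur=8, Σ=66 | A=idle B=compute:t7 [compute-only]

end_cycle[1] = 15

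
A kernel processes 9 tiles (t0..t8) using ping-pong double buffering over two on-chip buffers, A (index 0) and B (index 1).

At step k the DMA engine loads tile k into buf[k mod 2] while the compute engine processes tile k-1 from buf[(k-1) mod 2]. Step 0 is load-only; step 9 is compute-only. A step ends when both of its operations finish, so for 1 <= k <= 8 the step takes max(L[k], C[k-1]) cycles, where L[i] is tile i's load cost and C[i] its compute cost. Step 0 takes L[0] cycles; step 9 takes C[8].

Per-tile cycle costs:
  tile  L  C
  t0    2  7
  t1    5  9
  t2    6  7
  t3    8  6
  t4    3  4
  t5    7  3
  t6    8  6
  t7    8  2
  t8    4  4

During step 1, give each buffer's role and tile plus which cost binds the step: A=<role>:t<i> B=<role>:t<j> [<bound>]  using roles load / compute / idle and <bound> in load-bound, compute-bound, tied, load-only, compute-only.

k=0 load=t0/2c comp=- wait=2 total=2
k=1 load=t1/5c comp=t0/7c wait=7 total=9
k=2 load=t2/6c comp=t1/9c wait=9 total=18
k=3 load=t3/8c comp=t2/7c wait=8 total=26
k=4 load=t4/3c comp=t3/6c wait=6 total=32
k=5 load=t5/7c comp=t4/4c wait=7 total=39
k=6 load=t6/8c comp=t5/3c wait=8 total=47
k=7 load=t7/8c comp=t6/6c wait=8 total=55
k=8 load=t8/4c comp=t7/2c wait=4 total=59
k=9 load=- comp=t8/4c wait=4 total=63

step 1: A=compute:t0 B=load:t1 [compute-bound]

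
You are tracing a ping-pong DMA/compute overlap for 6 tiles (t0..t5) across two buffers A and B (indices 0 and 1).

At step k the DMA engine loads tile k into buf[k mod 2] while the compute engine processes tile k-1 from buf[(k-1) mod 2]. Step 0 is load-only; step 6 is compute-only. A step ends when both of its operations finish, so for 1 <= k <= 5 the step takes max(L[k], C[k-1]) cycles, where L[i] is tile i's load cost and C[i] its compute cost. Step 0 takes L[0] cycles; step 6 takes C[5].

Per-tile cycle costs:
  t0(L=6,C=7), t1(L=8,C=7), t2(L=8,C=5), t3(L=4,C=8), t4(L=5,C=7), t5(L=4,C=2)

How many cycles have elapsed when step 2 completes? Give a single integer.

[0] DMA t0→A (6c) ∥ CU idle ⇒ 6c, clock 6
[1] DMA t1→B (8c) ∥ CU A:t0 (7c) ⇒ 8c, clock 14
[2] DMA t2→A (8c) ∥ CU B:t1 (7c) ⇒ 8c, clock 22
[3] DMA t3→B (4c) ∥ CU A:t2 (5c) ⇒ 5c, clock 27
[4] DMA t4→A (5c) ∥ CU B:t3 (8c) ⇒ 8c, clock 35
[5] DMA t5→B (4c) ∥ CU A:t4 (7c) ⇒ 7c, clock 42
[6] DMA idle ∥ CU B:t5 (2c) ⇒ 2c, clock 44

end_cycle[2] = 22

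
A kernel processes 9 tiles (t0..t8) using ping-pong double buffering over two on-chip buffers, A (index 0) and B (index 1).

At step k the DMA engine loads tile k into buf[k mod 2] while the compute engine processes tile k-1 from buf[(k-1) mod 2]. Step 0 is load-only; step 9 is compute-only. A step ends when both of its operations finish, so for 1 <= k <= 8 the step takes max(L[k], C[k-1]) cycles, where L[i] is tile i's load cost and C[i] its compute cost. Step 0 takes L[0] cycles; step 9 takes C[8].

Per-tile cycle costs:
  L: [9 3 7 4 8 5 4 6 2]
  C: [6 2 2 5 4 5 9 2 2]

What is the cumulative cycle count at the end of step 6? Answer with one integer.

step 0: L[0]=9 → dur=9, Σ=9 | A=load:t0 B=idle [load-only]
step 1: L[1]=3 C[0]=6 → dur=6, Σ=15 | A=compute:t0 B=load:t1 [compute-bound]
step 2: L[2]=7 C[1]=2 → dur=7, Σ=22 | A=load:t2 B=compute:t1 [load-bound]
step 3: L[3]=4 C[2]=2 → dur=4, Σ=26 | A=compute:t2 B=load:t3 [load-bound]
step 4: L[4]=8 C[3]=5 → dur=8, Σ=34 | A=load:t4 B=compute:t3 [load-bound]
step 5: L[5]=5 C[4]=4 → dur=5, Σ=39 | A=compute:t4 B=load:t5 [load-bound]
step 6: L[6]=4 C[5]=5 → dur=5, Σ=44 | A=load:t6 B=compute:t5 [compute-bound]
step 7: L[7]=6 C[6]=9 → dur=9, Σ=53 | A=compute:t6 B=load:t7 [compute-bound]
step 8: L[8]=2 C[7]=2 → dur=2, Σ=55 | A=load:t8 B=compute:t7 [tied]
step 9: C[8]=2 → dur=2, Σ=57 | A=compute:t8 B=idle [compute-only]

end_cycle[6] = 44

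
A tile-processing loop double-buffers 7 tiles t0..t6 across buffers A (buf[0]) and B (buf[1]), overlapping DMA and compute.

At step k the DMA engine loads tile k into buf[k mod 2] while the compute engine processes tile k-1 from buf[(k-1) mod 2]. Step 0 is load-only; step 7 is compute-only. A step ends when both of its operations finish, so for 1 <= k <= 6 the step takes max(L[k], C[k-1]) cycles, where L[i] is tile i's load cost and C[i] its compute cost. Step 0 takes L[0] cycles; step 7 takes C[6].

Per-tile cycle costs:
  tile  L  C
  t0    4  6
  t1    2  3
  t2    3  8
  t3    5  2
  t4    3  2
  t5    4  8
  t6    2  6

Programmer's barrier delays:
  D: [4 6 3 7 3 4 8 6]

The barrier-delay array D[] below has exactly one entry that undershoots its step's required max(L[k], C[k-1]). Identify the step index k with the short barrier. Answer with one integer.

hazard at step 3

step 0: need L[0]=4 = 4; D[0]=4 ok
step 1: need max(L[1]=2,C[0]=6) = 6; D[1]=6 ok
step 2: need max(L[2]=3,C[1]=3) = 3; D[2]=3 ok
step 3: need max(L[3]=5,C[2]=8) = 8; D[3]=7 SHORT
step 4: need max(L[4]=3,C[3]=2) = 3; D[4]=3 ok
step 5: need max(L[5]=4,C[4]=2) = 4; D[5]=4 ok
step 6: need max(L[6]=2,C[5]=8) = 8; D[6]=8 ok
step 7: need C[6]=6 = 6; D[7]=6 ok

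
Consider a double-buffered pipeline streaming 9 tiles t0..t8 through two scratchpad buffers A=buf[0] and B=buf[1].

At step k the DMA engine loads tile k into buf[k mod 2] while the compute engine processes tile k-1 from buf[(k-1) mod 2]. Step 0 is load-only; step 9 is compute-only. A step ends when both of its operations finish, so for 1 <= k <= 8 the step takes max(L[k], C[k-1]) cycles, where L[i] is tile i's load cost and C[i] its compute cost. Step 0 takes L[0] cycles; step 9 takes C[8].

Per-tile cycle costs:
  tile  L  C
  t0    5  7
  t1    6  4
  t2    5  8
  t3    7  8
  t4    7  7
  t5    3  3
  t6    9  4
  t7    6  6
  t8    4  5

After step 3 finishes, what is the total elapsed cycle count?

k=0 load=t0/5c comp=- wait=5 total=5
k=1 load=t1/6c comp=t0/7c wait=7 total=12
k=2 load=t2/5c comp=t1/4c wait=5 total=17
k=3 load=t3/7c comp=t2/8c wait=8 total=25
k=4 load=t4/7c comp=t3/8c wait=8 total=33
k=5 load=t5/3c comp=t4/7c wait=7 total=40
k=6 load=t6/9c comp=t5/3c wait=9 total=49
k=7 load=t7/6c comp=t6/4c wait=6 total=55
k=8 load=t8/4c comp=t7/6c wait=6 total=61
k=9 load=- comp=t8/5c wait=5 total=66

end_cycle[3] = 25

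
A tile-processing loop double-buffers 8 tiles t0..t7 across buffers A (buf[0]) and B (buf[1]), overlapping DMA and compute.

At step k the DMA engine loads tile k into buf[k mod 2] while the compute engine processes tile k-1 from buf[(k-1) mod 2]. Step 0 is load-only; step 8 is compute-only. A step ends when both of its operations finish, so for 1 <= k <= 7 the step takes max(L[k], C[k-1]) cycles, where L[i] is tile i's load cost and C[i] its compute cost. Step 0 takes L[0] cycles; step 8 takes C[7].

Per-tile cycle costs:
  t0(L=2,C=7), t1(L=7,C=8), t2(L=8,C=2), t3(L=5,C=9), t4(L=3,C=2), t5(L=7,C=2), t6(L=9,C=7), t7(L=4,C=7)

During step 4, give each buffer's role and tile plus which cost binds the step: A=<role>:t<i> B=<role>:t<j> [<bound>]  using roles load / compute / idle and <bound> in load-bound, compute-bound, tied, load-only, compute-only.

  0. 2=2c; end=2; A:t0 B:-
  1. max(7,7)=7c; end=9; A:t0 B:t1
  2. max(8,8)=8c; end=17; A:t2 B:t1
  3. max(5,2)=5c; end=22; A:t2 B:t3
  4. max(3,9)=9c; end=31; A:t4 B:t3
  5. max(7,2)=7c; end=38; A:t4 B:t5
  6. max(9,2)=9c; end=47; A:t6 B:t5
  7. max(4,7)=7c; end=54; A:t6 B:t7
  8. 7=7c; end=61; A:t6 B:t7

step 4: A=load:t4 B=compute:t3 [compute-bound]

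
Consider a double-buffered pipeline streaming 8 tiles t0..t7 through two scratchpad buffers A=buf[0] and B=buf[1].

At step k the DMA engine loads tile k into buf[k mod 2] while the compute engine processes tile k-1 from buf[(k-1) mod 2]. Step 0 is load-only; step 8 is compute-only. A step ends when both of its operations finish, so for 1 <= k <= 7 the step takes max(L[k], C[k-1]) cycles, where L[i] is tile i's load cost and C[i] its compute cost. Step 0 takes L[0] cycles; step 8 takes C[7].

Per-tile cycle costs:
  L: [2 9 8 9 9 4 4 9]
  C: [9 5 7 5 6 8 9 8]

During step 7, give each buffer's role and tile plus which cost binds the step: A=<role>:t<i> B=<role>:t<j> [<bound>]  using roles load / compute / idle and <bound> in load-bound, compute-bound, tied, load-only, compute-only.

k=0 load=t0/2c comp=- wait=2 total=2
k=1 load=t1/9c comp=t0/9c wait=9 total=11
k=2 load=t2/8c comp=t1/5c wait=8 total=19
k=3 load=t3/9c comp=t2/7c wait=9 total=28
k=4 load=t4/9c comp=t3/5c wait=9 total=37
k=5 load=t5/4c comp=t4/6c wait=6 total=43
k=6 load=t6/4c comp=t5/8c wait=8 total=51
k=7 load=t7/9c comp=t6/9c wait=9 total=60
k=8 load=- comp=t7/8c wait=8 total=68

step 7: A=compute:t6 B=load:t7 [tied]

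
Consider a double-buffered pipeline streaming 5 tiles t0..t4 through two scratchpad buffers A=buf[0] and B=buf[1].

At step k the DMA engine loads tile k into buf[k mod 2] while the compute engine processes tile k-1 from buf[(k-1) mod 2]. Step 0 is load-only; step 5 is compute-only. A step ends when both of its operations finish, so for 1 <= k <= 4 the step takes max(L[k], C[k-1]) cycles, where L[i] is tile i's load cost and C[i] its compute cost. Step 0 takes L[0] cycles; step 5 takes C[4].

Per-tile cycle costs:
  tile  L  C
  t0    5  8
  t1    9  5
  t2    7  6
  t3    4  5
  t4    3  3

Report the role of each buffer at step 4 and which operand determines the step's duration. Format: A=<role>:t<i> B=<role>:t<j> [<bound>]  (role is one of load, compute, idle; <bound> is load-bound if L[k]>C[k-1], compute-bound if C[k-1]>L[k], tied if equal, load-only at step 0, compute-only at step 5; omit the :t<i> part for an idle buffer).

step 4: A=load:t4 B=compute:t3 [compute-bound]

[0] DMA t0→A (5c) ∥ CU idle ⇒ 5c, clock 5
[1] DMA t1→B (9c) ∥ CU A:t0 (8c) ⇒ 9c, clock 14
[2] DMA t2→A (7c) ∥ CU B:t1 (5c) ⇒ 7c, clock 21
[3] DMA t3→B (4c) ∥ CU A:t2 (6c) ⇒ 6c, clock 27
[4] DMA t4→A (3c) ∥ CU B:t3 (5c) ⇒ 5c, clock 32
[5] DMA idle ∥ CU A:t4 (3c) ⇒ 3c, clock 35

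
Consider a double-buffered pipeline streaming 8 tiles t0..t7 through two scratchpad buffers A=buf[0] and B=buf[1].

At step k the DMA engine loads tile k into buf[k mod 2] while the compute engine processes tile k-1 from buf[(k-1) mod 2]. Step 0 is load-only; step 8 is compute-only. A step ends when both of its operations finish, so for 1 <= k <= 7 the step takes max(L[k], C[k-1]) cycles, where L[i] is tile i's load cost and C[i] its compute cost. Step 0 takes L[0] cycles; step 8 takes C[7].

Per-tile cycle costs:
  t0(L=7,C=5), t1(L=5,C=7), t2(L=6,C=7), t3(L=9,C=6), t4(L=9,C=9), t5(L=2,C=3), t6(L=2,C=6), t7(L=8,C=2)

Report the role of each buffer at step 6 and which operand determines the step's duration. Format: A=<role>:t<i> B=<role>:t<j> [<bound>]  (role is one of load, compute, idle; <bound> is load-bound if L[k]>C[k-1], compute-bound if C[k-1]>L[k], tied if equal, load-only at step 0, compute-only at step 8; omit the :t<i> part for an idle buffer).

step 0: L[0]=7 → dur=7, Σ=7 | A=load:t0 B=idle [load-only]
step 1: L[1]=5 C[0]=5 → dur=5, Σ=12 | A=compute:t0 B=load:t1 [tied]
step 2: L[2]=6 C[1]=7 → dur=7, Σ=19 | A=load:t2 B=compute:t1 [compute-bound]
step 3: L[3]=9 C[2]=7 → dur=9, Σ=28 | A=compute:t2 B=load:t3 [load-bound]
step 4: L[4]=9 C[3]=6 → dur=9, Σ=37 | A=load:t4 B=compute:t3 [load-bound]
step 5: L[5]=2 C[4]=9 → dur=9, Σ=46 | A=compute:t4 B=load:t5 [compute-bound]
step 6: L[6]=2 C[5]=3 → dur=3, Σ=49 | A=load:t6 B=compute:t5 [compute-bound]
step 7: L[7]=8 C[6]=6 → dur=8, Σ=57 | A=compute:t6 B=load:t7 [load-bound]
step 8: C[7]=2 → dur=2, Σ=59 | A=idle B=compute:t7 [compute-only]

step 6: A=load:t6 B=compute:t5 [compute-bound]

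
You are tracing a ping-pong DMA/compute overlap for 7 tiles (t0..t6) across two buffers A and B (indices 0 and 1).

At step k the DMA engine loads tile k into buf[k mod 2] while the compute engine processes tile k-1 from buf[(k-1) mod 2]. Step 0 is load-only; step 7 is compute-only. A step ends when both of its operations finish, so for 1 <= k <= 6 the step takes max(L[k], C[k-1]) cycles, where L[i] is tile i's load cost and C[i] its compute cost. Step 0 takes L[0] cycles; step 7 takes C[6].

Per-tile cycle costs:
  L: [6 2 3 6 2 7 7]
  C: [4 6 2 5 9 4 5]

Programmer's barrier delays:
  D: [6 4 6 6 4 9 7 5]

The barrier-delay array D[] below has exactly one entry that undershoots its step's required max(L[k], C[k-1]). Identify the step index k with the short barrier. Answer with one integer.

hazard at step 4

step 0: need L[0]=6 = 6; D[0]=6 ok
step 1: need max(L[1]=2,C[0]=4) = 4; D[1]=4 ok
step 2: need max(L[2]=3,C[1]=6) = 6; D[2]=6 ok
step 3: need max(L[3]=6,C[2]=2) = 6; D[3]=6 ok
step 4: need max(L[4]=2,C[3]=5) = 5; D[4]=4 SHORT
step 5: need max(L[5]=7,C[4]=9) = 9; D[5]=9 ok
step 6: need max(L[6]=7,C[5]=4) = 7; D[6]=7 ok
step 7: need C[6]=5 = 5; D[7]=5 ok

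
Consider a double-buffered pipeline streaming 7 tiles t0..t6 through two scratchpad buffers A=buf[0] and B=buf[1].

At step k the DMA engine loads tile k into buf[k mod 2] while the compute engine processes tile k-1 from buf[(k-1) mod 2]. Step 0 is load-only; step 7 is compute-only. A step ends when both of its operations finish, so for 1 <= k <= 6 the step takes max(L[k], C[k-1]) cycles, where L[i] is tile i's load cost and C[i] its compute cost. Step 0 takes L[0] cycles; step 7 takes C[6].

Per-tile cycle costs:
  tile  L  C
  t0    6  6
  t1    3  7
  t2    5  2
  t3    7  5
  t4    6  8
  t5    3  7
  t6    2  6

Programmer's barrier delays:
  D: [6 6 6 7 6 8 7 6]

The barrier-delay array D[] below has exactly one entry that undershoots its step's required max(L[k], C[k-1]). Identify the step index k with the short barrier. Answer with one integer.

hazard at step 2

[0] required=L[0]=6=6 vs D=6 ok
[1] required=max(L[1]=3,C[0]=6)=6 vs D=6 ok
[2] required=max(L[2]=5,C[1]=7)=7 vs D=6 SHORT
[3] required=max(L[3]=7,C[2]=2)=7 vs D=7 ok
[4] required=max(L[4]=6,C[3]=5)=6 vs D=6 ok
[5] required=max(L[5]=3,C[4]=8)=8 vs D=8 ok
[6] required=max(L[6]=2,C[5]=7)=7 vs D=7 ok
[7] required=C[6]=6=6 vs D=6 ok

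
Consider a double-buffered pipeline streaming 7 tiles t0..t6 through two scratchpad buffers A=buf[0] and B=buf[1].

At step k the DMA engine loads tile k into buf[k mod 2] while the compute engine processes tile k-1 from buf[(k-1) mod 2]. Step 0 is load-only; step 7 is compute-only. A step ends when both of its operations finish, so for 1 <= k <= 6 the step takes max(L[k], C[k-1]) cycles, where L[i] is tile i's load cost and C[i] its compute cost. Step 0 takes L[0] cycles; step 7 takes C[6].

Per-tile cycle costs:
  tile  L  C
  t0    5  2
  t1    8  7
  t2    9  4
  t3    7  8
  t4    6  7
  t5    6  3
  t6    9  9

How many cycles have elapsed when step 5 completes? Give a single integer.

end_cycle[5] = 44

k=0 load=t0/5c comp=- wait=5 total=5
k=1 load=t1/8c comp=t0/2c wait=8 total=13
k=2 load=t2/9c comp=t1/7c wait=9 total=22
k=3 load=t3/7c comp=t2/4c wait=7 total=29
k=4 load=t4/6c comp=t3/8c wait=8 total=37
k=5 load=t5/6c comp=t4/7c wait=7 total=44
k=6 load=t6/9c comp=t5/3c wait=9 total=53
k=7 load=- comp=t6/9c wait=9 total=62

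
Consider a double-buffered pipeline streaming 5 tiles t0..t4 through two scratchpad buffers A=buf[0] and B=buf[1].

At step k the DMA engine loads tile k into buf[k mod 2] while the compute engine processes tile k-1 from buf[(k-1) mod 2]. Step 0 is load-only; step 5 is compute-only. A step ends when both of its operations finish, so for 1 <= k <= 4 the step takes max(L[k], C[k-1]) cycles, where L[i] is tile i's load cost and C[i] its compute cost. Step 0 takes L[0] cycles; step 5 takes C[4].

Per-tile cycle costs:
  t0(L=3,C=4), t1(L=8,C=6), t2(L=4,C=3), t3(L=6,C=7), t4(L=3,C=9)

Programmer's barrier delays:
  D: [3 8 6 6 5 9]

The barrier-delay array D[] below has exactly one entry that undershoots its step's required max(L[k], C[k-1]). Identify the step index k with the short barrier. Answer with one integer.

step 0: need L[0]=3 = 3; D[0]=3 ok
step 1: need max(L[1]=8,C[0]=4) = 8; D[1]=8 ok
step 2: need max(L[2]=4,C[1]=6) = 6; D[2]=6 ok
step 3: need max(L[3]=6,C[2]=3) = 6; D[3]=6 ok
step 4: need max(L[4]=3,C[3]=7) = 7; D[4]=5 SHORT
step 5: need C[4]=9 = 9; D[5]=9 ok

hazard at step 4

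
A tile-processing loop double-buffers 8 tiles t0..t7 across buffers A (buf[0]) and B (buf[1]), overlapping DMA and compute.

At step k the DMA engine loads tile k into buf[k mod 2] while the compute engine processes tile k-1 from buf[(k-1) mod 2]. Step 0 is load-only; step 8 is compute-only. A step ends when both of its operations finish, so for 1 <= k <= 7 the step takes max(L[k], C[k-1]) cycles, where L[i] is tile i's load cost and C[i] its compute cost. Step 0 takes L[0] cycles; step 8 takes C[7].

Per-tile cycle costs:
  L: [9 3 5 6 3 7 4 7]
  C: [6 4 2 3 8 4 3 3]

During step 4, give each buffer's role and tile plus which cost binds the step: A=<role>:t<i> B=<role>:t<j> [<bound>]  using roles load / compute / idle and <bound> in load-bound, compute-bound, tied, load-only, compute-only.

step 4: A=load:t4 B=compute:t3 [tied]

k=0 load=t0/9c comp=- wait=9 total=9
k=1 load=t1/3c comp=t0/6c wait=6 total=15
k=2 load=t2/5c comp=t1/4c wait=5 total=20
k=3 load=t3/6c comp=t2/2c wait=6 total=26
k=4 load=t4/3c comp=t3/3c wait=3 total=29
k=5 load=t5/7c comp=t4/8c wait=8 total=37
k=6 load=t6/4c comp=t5/4c wait=4 total=41
k=7 load=t7/7c comp=t6/3c wait=7 total=48
k=8 load=- comp=t7/3c wait=3 total=51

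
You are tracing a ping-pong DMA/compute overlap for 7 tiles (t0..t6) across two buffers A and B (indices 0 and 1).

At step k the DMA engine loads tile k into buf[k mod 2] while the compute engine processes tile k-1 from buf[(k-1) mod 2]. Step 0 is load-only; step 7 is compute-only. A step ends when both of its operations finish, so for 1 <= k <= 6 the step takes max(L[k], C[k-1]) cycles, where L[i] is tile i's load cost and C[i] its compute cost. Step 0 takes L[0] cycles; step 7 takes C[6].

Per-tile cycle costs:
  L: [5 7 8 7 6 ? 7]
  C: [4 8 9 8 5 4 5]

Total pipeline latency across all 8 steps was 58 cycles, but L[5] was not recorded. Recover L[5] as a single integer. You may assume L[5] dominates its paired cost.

L[5] = 9

step 0 | dur = L[0]=5 = 5
step 1 | dur = max(L[1]=7, C[0]=4) = 7
step 2 | dur = max(L[2]=8, C[1]=8) = 8
step 3 | dur = max(L[3]=7, C[2]=9) = 9
step 4 | dur = max(L[4]=6, C[3]=8) = 8
step 5 | dur = max(L[5]=?, C[4]=5) = L[5]  (unknown; binding)
step 6 | dur = max(L[6]=7, C[5]=4) = 7
step 7 | dur = C[6]=5 = 5
sum of known step durations = 49
dur[5] = total - known = 58 - 49 = 9
L[5] is the binding max in step 5, so L[5] = dur[5] = 9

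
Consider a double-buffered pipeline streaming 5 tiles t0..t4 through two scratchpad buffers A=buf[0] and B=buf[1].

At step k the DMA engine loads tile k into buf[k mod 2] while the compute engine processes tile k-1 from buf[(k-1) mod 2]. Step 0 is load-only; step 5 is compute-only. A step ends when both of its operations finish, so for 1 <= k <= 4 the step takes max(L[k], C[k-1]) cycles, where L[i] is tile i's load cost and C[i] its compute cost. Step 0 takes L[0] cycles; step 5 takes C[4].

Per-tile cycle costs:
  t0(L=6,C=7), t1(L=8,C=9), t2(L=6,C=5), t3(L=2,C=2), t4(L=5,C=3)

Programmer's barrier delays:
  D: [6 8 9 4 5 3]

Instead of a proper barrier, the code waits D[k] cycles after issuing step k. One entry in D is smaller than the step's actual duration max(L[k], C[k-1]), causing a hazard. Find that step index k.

k=0 barrier L[0]=6→6c, D[0]=6 ok
k=1 barrier max(L[1]=8,C[0]=7)→8c, D[1]=8 ok
k=2 barrier max(L[2]=6,C[1]=9)→9c, D[2]=9 ok
k=3 barrier max(L[3]=2,C[2]=5)→5c, D[3]=4 SHORT
k=4 barrier max(L[4]=5,C[3]=2)→5c, D[4]=5 ok
k=5 barrier C[4]=3→3c, D[5]=3 ok

hazard at step 3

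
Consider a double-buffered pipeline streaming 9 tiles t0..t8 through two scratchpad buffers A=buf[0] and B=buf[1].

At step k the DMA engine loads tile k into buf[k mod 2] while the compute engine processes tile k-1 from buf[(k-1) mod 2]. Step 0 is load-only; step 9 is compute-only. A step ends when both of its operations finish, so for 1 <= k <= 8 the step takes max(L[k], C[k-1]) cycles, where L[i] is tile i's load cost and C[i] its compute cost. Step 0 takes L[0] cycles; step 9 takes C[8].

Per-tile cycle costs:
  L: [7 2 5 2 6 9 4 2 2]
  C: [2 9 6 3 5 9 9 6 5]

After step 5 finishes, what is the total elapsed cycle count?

end_cycle[5] = 39

[0] DMA t0→A (7c) ∥ CU idle ⇒ 7c, clock 7
[1] DMA t1→B (2c) ∥ CU A:t0 (2c) ⇒ 2c, clock 9
[2] DMA t2→A (5c) ∥ CU B:t1 (9c) ⇒ 9c, clock 18
[3] DMA t3→B (2c) ∥ CU A:t2 (6c) ⇒ 6c, clock 24
[4] DMA t4→A (6c) ∥ CU B:t3 (3c) ⇒ 6c, clock 30
[5] DMA t5→B (9c) ∥ CU A:t4 (5c) ⇒ 9c, clock 39
[6] DMA t6→A (4c) ∥ CU B:t5 (9c) ⇒ 9c, clock 48
[7] DMA t7→B (2c) ∥ CU A:t6 (9c) ⇒ 9c, clock 57
[8] DMA t8→A (2c) ∥ CU B:t7 (6c) ⇒ 6c, clock 63
[9] DMA idle ∥ CU A:t8 (5c) ⇒ 5c, clock 68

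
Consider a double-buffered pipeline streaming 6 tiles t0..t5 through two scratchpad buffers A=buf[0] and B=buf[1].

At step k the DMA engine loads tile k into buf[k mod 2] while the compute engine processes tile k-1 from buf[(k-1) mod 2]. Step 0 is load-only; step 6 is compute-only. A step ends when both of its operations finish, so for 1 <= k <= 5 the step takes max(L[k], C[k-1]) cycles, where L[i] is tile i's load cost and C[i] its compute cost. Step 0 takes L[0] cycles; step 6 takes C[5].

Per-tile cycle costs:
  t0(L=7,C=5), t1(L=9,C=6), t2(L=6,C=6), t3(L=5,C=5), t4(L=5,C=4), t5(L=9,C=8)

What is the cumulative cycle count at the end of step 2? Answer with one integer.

[0] DMA t0→A (7c) ∥ CU idle ⇒ 7c, clock 7
[1] DMA t1→B (9c) ∥ CU A:t0 (5c) ⇒ 9c, clock 16
[2] DMA t2→A (6c) ∥ CU B:t1 (6c) ⇒ 6c, clock 22
[3] DMA t3→B (5c) ∥ CU A:t2 (6c) ⇒ 6c, clock 28
[4] DMA t4→A (5c) ∥ CU B:t3 (5c) ⇒ 5c, clock 33
[5] DMA t5→B (9c) ∥ CU A:t4 (4c) ⇒ 9c, clock 42
[6] DMA idle ∥ CU B:t5 (8c) ⇒ 8c, clock 50

end_cycle[2] = 22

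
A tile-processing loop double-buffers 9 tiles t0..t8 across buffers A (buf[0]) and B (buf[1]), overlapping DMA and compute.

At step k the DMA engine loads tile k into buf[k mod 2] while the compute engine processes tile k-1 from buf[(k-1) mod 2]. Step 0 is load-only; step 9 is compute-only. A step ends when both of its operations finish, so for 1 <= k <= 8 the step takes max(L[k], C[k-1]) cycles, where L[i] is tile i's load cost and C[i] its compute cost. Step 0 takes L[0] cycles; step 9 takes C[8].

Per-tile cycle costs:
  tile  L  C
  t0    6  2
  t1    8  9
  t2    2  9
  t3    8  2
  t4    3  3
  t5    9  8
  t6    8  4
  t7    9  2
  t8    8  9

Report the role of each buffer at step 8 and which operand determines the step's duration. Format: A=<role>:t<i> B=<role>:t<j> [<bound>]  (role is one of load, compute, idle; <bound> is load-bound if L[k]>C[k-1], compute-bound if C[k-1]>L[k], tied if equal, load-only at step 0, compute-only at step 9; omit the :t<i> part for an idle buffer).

  0. 6=6c; end=6; A:t0 B:-
  1. max(8,2)=8c; end=14; A:t0 B:t1
  2. max(2,9)=9c; end=23; A:t2 B:t1
  3. max(8,9)=9c; end=32; A:t2 B:t3
  4. max(3,2)=3c; end=35; A:t4 B:t3
  5. max(9,3)=9c; end=44; A:t4 B:t5
  6. max(8,8)=8c; end=52; A:t6 B:t5
  7. max(9,4)=9c; end=61; A:t6 B:t7
  8. max(8,2)=8c; end=69; A:t8 B:t7
  9. 9=9c; end=78; A:t8 B:t7

step 8: A=load:t8 B=compute:t7 [load-bound]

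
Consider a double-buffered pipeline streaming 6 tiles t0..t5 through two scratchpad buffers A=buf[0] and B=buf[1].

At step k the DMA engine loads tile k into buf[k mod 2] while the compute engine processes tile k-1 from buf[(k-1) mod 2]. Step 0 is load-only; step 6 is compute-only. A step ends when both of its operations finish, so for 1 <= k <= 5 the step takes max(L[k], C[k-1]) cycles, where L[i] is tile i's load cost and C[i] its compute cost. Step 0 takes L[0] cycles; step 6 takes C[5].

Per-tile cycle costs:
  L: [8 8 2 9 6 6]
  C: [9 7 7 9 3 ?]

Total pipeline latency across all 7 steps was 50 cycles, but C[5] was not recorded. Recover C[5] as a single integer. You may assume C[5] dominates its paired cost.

step 0 | dur = L[0]=8 = 8
step 1 | dur = max(L[1]=8, C[0]=9) = 9
step 2 | dur = max(L[2]=2, C[1]=7) = 7
step 3 | dur = max(L[3]=9, C[2]=7) = 9
step 4 | dur = max(L[4]=6, C[3]=9) = 9
step 5 | dur = max(L[5]=6, C[4]=3) = 6
step 6 | dur = C[5]=? = C[5]  (unknown; binding)
sum of known step durations = 48
dur[6] = total - known = 50 - 48 = 2
C[5] is the binding max in step 6, so C[5] = dur[6] = 2

C[5] = 2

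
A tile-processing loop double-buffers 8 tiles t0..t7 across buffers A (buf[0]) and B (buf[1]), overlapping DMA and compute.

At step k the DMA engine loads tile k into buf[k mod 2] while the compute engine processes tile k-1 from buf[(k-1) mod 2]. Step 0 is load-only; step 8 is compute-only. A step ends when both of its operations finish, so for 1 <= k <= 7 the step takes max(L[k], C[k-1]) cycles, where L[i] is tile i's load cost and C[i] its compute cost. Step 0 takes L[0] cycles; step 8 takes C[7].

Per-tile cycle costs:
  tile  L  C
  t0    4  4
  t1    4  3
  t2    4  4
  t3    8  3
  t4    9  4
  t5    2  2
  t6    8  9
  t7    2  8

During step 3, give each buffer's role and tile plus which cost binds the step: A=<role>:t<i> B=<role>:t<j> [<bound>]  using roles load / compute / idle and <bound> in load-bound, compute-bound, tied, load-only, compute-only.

k=0 load=t0/4c comp=- wait=4 total=4
k=1 load=t1/4c comp=t0/4c wait=4 total=8
k=2 load=t2/4c comp=t1/3c wait=4 total=12
k=3 load=t3/8c comp=t2/4c wait=8 total=20
k=4 load=t4/9c comp=t3/3c wait=9 total=29
k=5 load=t5/2c comp=t4/4c wait=4 total=33
k=6 load=t6/8c comp=t5/2c wait=8 total=41
k=7 load=t7/2c comp=t6/9c wait=9 total=50
k=8 load=- comp=t7/8c wait=8 total=58

step 3: A=compute:t2 B=load:t3 [load-bound]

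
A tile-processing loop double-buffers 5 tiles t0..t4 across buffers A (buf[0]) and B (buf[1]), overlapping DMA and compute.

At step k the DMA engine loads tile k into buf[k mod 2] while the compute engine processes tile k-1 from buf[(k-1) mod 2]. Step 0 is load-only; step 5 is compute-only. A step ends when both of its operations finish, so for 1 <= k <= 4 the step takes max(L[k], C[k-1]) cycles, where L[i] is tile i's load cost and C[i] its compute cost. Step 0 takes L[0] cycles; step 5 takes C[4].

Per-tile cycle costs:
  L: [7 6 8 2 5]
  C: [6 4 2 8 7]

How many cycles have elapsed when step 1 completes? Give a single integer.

  0. 7=7c; end=7; A:t0 B:-
  1. max(6,6)=6c; end=13; A:t0 B:t1
  2. max(8,4)=8c; end=21; A:t2 B:t1
  3. max(2,2)=2c; end=23; A:t2 B:t3
  4. max(5,8)=8c; end=31; A:t4 B:t3
  5. 7=7c; end=38; A:t4 B:t3

end_cycle[1] = 13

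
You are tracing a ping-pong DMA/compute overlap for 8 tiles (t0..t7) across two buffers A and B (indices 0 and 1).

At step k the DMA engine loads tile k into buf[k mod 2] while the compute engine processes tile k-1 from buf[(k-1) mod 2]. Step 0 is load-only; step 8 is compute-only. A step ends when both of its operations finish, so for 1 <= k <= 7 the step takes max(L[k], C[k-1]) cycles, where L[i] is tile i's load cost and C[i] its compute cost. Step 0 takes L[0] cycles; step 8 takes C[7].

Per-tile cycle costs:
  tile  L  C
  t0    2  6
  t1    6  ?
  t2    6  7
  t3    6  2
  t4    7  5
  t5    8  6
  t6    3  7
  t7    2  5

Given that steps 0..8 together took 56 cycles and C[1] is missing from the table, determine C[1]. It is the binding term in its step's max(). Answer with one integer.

C[1] = 8

step 0 = dur = L[0]=2 = 2
step 1 = dur = max(L[1]=6, C[0]=6) = 6
step 2 = dur = max(L[2]=6, C[1]=?) = C[1]  (unknown; binding)
step 3 = dur = max(L[3]=6, C[2]=7) = 7
step 4 = dur = max(L[4]=7, C[3]=2) = 7
step 5 = dur = max(L[5]=8, C[4]=5) = 8
step 6 = dur = max(L[6]=3, C[5]=6) = 6
step 7 = dur = max(L[7]=2, C[6]=7) = 7
step 8 = dur = C[7]=5 = 5
sum of known step durations = 48
dur[2] = total - known = 56 - 48 = 8
C[1] is the binding max in step 2, so C[1] = dur[2] = 8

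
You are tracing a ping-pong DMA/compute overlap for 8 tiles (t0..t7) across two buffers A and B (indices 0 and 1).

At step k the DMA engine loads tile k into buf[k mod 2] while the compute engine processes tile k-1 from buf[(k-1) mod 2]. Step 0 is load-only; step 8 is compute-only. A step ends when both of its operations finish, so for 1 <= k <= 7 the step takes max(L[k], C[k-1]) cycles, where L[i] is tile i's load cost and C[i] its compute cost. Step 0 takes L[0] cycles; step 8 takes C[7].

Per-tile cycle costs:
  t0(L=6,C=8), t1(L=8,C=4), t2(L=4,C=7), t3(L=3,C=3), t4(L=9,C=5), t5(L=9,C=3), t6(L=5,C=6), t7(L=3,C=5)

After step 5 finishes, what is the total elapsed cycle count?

end_cycle[5] = 43

  0. 6=6c; end=6; A:t0 B:-
  1. max(8,8)=8c; end=14; A:t0 B:t1
  2. max(4,4)=4c; end=18; A:t2 B:t1
  3. max(3,7)=7c; end=25; A:t2 B:t3
  4. max(9,3)=9c; end=34; A:t4 B:t3
  5. max(9,5)=9c; end=43; A:t4 B:t5
  6. max(5,3)=5c; end=48; A:t6 B:t5
  7. max(3,6)=6c; end=54; A:t6 B:t7
  8. 5=5c; end=59; A:t6 B:t7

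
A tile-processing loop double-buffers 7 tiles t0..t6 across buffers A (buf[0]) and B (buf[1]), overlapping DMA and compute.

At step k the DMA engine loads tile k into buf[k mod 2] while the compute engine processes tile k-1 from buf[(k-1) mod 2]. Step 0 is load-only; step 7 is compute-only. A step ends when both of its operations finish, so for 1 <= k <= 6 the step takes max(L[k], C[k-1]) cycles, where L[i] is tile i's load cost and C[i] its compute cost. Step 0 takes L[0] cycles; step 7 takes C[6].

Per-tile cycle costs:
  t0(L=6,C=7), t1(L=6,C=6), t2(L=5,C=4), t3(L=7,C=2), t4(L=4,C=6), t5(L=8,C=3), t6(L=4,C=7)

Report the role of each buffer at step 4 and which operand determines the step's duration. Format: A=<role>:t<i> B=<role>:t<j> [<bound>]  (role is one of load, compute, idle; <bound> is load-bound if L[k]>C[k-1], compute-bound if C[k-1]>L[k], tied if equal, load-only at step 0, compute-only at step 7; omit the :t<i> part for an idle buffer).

[0] DMA t0→A (6c) ∥ CU idle ⇒ 6c, clock 6
[1] DMA t1→B (6c) ∥ CU A:t0 (7c) ⇒ 7c, clock 13
[2] DMA t2→A (5c) ∥ CU B:t1 (6c) ⇒ 6c, clock 19
[3] DMA t3→B (7c) ∥ CU A:t2 (4c) ⇒ 7c, clock 26
[4] DMA t4→A (4c) ∥ CU B:t3 (2c) ⇒ 4c, clock 30
[5] DMA t5→B (8c) ∥ CU A:t4 (6c) ⇒ 8c, clock 38
[6] DMA t6→A (4c) ∥ CU B:t5 (3c) ⇒ 4c, clock 42
[7] DMA idle ∥ CU A:t6 (7c) ⇒ 7c, clock 49

step 4: A=load:t4 B=compute:t3 [load-bound]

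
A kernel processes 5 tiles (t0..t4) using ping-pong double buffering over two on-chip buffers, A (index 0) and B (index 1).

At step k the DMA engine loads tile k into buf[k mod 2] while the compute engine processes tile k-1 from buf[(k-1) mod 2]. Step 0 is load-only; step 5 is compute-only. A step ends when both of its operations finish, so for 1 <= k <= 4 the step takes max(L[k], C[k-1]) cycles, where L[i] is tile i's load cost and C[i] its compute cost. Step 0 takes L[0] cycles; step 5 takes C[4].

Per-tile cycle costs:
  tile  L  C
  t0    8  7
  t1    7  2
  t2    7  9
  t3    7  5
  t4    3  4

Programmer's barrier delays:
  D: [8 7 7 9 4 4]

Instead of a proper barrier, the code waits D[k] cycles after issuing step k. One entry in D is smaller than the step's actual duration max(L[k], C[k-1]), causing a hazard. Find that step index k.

step 0: need L[0]=8 = 8; D[0]=8 ok
step 1: need max(L[1]=7,C[0]=7) = 7; D[1]=7 ok
step 2: need max(L[2]=7,C[1]=2) = 7; D[2]=7 ok
step 3: need max(L[3]=7,C[2]=9) = 9; D[3]=9 ok
step 4: need max(L[4]=3,C[3]=5) = 5; D[4]=4 SHORT
step 5: need C[4]=4 = 4; D[5]=4 ok

hazard at step 4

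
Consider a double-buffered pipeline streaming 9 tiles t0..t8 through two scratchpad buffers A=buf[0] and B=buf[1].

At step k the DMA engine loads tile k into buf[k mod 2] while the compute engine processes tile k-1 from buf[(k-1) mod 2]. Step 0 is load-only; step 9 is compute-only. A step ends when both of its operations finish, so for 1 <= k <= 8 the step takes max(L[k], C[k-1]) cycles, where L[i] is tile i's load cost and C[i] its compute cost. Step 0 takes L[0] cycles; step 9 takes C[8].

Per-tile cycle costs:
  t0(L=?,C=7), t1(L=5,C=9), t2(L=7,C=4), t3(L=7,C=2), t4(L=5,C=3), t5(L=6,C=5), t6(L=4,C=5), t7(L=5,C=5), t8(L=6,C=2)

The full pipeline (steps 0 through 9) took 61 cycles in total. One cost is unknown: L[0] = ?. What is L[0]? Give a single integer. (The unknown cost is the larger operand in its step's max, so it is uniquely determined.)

L[0] = 9

step 0: dur = L[0]=? = L[0]  (unknown; binding)
step 1: dur = max(L[1]=5, C[0]=7) = 7
step 2: dur = max(L[2]=7, C[1]=9) = 9
step 3: dur = max(L[3]=7, C[2]=4) = 7
step 4: dur = max(L[4]=5, C[3]=2) = 5
step 5: dur = max(L[5]=6, C[4]=3) = 6
step 6: dur = max(L[6]=4, C[5]=5) = 5
step 7: dur = max(L[7]=5, C[6]=5) = 5
step 8: dur = max(L[8]=6, C[7]=5) = 6
step 9: dur = C[8]=2 = 2
sum of known step durations = 52
dur[0] = total - known = 61 - 52 = 9
L[0] is the binding max in step 0, so L[0] = dur[0] = 9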